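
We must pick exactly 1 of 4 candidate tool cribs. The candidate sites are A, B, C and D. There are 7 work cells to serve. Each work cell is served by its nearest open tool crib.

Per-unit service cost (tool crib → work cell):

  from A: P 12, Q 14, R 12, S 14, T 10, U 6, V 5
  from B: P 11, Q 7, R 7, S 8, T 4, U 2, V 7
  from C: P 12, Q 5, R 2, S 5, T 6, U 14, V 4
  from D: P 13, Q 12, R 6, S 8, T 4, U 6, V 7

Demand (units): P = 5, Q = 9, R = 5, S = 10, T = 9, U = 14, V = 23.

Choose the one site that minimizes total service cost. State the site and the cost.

With exactly 1 open, each work cell uses its cheapest among the chosen.
{B}: P→B 11·5=55, Q→B 7·9=63, R→B 7·5=35, S→B 8·10=80, T→B 4·9=36, U→B 2·14=28, V→B 7·23=161. Service cost 458.
{C}: service cost 507
{D}: service cost 564
Among all 4 size-1 choices, {B} is lowest.

Choose B only; total service cost 458.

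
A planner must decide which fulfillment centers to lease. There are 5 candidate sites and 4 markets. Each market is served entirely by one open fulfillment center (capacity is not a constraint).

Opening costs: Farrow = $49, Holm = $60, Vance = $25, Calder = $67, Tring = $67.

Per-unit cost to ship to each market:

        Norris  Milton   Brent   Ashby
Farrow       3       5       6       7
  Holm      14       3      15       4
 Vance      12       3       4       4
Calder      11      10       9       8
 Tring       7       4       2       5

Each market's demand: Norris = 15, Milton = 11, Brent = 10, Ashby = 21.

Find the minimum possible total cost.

For any fixed open set, each market goes to its cheapest open site; total = fixed + service.
{Farrow, Vance}: Norris→Farrow 3·15=45, Milton→Vance 3·11=33, Brent→Vance 4·10=40, Ashby→Vance 4·21=84. Service 202; fixed 74; total 276.
{Farrow, Vance, Tring}: service 182 + fixed 141 = 323
{Farrow, Tring}: service 214 + fixed 116 = 330
{Farrow, Holm, Vance, Calder, Tring}: service 182 + fixed 268 = 450
No other subset beats 276.

Minimum total cost: 276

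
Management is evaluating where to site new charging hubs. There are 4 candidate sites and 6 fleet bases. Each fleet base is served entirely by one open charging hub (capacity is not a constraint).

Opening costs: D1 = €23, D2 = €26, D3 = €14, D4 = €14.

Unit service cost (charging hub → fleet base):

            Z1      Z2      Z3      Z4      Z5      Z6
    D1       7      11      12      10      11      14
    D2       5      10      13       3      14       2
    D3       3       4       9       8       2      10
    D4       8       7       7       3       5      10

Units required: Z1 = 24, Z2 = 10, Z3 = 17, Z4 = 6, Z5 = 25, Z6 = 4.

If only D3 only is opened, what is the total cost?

Total cost: 417

Each fleet base is assigned to its cheapest site among the open ones.
{D3}: Z1→D3 3·24=72, Z2→D3 4·10=40, Z3→D3 9·17=153, Z4→D3 8·6=48, Z5→D3 2·25=50, Z6→D3 10·4=40. Service 403; fixed 14; total 417.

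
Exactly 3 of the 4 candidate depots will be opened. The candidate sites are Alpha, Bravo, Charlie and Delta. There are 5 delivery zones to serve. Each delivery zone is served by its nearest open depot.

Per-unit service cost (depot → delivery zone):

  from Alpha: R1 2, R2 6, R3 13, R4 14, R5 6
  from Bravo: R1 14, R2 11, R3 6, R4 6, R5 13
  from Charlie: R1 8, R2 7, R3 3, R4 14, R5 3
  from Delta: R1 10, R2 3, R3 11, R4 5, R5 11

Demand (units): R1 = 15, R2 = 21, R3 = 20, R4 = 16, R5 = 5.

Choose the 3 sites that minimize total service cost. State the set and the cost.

With exactly 3 open, each delivery zone uses its cheapest among the chosen.
{Alpha, Charlie, Delta}: R1→Alpha 2·15=30, R2→Delta 3·21=63, R3→Charlie 3·20=60, R4→Delta 5·16=80, R5→Charlie 3·5=15. Service cost 248.
{Alpha, Bravo, Delta}: service cost 323
{Alpha, Bravo, Charlie}: service cost 327
Among all 4 size-3 choices, {Alpha, Charlie, Delta} is lowest.

Choose Alpha, Charlie and Delta; total service cost 248.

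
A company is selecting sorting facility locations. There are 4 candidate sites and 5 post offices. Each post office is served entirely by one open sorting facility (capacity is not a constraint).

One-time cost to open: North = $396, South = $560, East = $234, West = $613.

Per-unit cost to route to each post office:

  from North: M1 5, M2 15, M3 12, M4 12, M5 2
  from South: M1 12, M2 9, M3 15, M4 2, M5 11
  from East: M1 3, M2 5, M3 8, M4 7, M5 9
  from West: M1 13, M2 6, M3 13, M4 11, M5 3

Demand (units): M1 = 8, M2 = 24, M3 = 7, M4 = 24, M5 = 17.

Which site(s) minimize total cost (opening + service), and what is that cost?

For any fixed open set, each post office goes to its cheapest open site; total = fixed + service.
{East}: M1→East 3·8=24, M2→East 5·24=120, M3→East 8·7=56, M4→East 7·24=168, M5→East 9·17=153. Service 521; fixed 234; total 755.
{North, East}: service 402 + fixed 630 = 1032
{South, East}: service 401 + fixed 794 = 1195
{North, South, East, West}: service 282 + fixed 1803 = 2085
(All 15 nonempty subsets were checked; East only is lowest.)

Open East only; minimum total cost 755.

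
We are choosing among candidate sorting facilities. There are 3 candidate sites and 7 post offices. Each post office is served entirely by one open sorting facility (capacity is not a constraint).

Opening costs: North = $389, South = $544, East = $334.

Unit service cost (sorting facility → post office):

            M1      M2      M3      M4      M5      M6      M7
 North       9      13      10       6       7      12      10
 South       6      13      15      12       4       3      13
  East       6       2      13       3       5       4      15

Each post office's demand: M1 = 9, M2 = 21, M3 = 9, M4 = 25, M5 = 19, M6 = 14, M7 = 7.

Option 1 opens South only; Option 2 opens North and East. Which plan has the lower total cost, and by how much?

Option 2 is cheaper by 310.

Option 1: {South}: M1→South 6·9=54, M2→South 13·21=273, M3→South 15·9=135, M4→South 12·25=300, M5→South 4·19=76, M6→South 3·14=42, M7→South 13·7=91. Service 971; fixed 544; total 1515.
Option 2: {North, East}: M1→East 6·9=54, M2→East 2·21=42, M3→North 10·9=90, M4→East 3·25=75, M5→East 5·19=95, M6→East 4·14=56, M7→North 10·7=70. Service 482; fixed 723; total 1205.
Difference: |1515 − 1205| = 310.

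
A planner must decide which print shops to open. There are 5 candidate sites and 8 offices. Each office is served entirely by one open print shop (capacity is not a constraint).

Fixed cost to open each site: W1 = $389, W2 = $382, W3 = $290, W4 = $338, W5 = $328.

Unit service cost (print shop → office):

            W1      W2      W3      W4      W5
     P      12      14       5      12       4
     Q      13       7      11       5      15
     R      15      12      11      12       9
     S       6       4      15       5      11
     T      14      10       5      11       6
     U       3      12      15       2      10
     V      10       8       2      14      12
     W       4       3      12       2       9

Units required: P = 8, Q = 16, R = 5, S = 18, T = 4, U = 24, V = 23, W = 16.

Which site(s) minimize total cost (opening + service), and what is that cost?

Open W3 and W4; minimum total cost 1039.

For any fixed open set, each office goes to its cheapest open site; total = fixed + service.
{W3, W4}: P→W3 5·8=40, Q→W4 5·16=80, R→W3 11·5=55, S→W4 5·18=90, T→W3 5·4=20, U→W4 2·24=48, V→W3 2·23=46, W→W4 2·16=32. Service 411; fixed 628; total 1039.
{W4}: service 772 + fixed 338 = 1110
{W1, W3}: service 581 + fixed 679 = 1260
{W1, W2, W3, W4, W5}: P→W5 4·8=32, Q→W4 5·16=80, R→W5 9·5=45, S→W2 4·18=72, T→W3 5·4=20, U→W4 2·24=48, V→W3 2·23=46, W→W4 2·16=32. Service 375; fixed 1727; total 2102.
No other subset beats 1039.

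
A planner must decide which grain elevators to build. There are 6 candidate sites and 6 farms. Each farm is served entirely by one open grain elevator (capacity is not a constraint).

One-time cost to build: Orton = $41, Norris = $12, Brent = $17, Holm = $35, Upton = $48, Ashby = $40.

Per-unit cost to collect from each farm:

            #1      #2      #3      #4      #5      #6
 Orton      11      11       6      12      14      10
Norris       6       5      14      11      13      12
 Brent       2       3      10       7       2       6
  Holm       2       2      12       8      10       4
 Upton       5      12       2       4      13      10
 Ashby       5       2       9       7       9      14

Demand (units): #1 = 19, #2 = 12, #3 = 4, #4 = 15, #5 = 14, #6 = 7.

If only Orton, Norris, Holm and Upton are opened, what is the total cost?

Each farm is assigned to its cheapest site among the open ones.
{Orton, Norris, Holm, Upton}: #1→Holm 2·19=38, #2→Holm 2·12=24, #3→Upton 2·4=8, #4→Upton 4·15=60, #5→Holm 10·14=140, #6→Holm 4·7=28. Service 298; fixed 136; total 434.

Total cost: 434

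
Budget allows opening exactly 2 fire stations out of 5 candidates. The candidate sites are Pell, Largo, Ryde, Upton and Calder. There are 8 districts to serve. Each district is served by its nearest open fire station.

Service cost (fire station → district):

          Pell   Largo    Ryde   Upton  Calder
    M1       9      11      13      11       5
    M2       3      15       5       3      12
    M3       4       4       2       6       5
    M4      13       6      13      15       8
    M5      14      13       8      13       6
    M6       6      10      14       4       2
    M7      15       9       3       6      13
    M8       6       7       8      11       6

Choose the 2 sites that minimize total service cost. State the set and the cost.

Choose Ryde and Calder; total service cost 37.

With exactly 2 open, each district uses its cheapest among the chosen.
{Ryde, Calder}: M1→Calder 5, M2→Ryde 5, M3→Ryde 2, M4→Calder 8, M5→Calder 6, M6→Calder 2, M7→Ryde 3, M8→Calder 6. Service cost 37.
{Upton, Calder}: service cost 41
{Pell, Calder}: service cost 47
Among all 10 size-2 choices, {Ryde, Calder} is lowest.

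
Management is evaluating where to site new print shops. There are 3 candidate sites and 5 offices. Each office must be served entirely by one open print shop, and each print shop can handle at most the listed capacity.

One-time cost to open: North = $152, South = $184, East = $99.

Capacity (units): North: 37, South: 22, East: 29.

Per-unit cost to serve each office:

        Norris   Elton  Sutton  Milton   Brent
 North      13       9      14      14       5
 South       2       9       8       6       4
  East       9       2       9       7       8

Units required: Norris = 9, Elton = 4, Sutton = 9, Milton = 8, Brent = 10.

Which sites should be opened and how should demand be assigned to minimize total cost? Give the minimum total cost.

Minimum total cost: 486

Open {South, East}: Norris→South 2·9=18, Elton→East 2·4=8, Sutton→East 9·9=81, Milton→East 7·8=56, Brent→South 4·10=40.
Loads: South carries 19/22, East carries 21/29. Service 203; fixed 283; total 486.
Next best feasible plan costs 517.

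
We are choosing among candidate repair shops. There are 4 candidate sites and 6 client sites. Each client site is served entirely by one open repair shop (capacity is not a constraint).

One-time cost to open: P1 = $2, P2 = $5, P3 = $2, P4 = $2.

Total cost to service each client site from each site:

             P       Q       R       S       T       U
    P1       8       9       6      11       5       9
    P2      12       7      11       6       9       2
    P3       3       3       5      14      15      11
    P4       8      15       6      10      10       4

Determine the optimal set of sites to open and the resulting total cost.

For any fixed open set, each client site goes to its cheapest open site; total = fixed + service.
{P1, P2, P3}: P→P3 3, Q→P3 3, R→P3 5, S→P2 6, T→P1 5, U→P2 2. Service 24; fixed 9; total 33.
{P1, P2, P3, P4}: service 24 + fixed 11 = 35
{P2, P3}: P→P3 3, Q→P3 3, R→P3 5, S→P2 6, T→P2 9, U→P2 2. Service 28; fixed 7; total 35.
{P1}: P→P1 8, Q→P1 9, R→P1 6, S→P1 11, T→P1 5, U→P1 9. Service 48; fixed 2; total 50.
No other subset beats 33.

Open P1, P2 and P3; minimum total cost 33.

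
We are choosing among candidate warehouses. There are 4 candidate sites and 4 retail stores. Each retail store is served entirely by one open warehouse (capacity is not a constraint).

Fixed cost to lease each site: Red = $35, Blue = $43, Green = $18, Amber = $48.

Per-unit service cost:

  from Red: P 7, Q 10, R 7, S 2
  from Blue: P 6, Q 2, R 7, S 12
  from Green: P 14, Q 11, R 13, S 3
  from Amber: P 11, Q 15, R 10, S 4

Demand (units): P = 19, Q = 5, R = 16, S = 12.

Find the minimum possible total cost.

Minimum total cost: 333

For any fixed open set, each retail store goes to its cheapest open site; total = fixed + service.
{Blue, Green}: P→Blue 6·19=114, Q→Blue 2·5=10, R→Blue 7·16=112, S→Green 3·12=36. Service 272; fixed 61; total 333.
{Red, Blue}: P→Blue 6·19=114, Q→Blue 2·5=10, R→Red 7·16=112, S→Red 2·12=24. Service 260; fixed 78; total 338.
{Red}: P→Red 7·19=133, Q→Red 10·5=50, R→Red 7·16=112, S→Red 2·12=24. Service 319; fixed 35; total 354.
{Red, Blue, Green, Amber}: P→Blue 6·19=114, Q→Blue 2·5=10, R→Red 7·16=112, S→Red 2·12=24. Service 260; fixed 144; total 404.
(All 15 nonempty subsets were checked; Blue and Green is lowest.)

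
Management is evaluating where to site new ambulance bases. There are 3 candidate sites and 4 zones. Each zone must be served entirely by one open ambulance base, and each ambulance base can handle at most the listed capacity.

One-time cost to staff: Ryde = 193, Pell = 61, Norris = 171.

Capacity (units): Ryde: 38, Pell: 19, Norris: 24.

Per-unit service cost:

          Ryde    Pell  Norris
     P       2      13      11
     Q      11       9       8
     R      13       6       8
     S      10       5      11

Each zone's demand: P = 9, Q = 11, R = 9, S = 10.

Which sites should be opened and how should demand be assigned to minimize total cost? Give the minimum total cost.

Minimum total cost: 497

Open {Ryde, Pell}: P→Ryde 2·9=18, Q→Ryde 11·11=121, R→Pell 6·9=54, S→Pell 5·10=50.
Loads: Ryde carries 20/38, Pell carries 19/19. Service 243; fixed 254; total 497.
Next best feasible plan costs 523.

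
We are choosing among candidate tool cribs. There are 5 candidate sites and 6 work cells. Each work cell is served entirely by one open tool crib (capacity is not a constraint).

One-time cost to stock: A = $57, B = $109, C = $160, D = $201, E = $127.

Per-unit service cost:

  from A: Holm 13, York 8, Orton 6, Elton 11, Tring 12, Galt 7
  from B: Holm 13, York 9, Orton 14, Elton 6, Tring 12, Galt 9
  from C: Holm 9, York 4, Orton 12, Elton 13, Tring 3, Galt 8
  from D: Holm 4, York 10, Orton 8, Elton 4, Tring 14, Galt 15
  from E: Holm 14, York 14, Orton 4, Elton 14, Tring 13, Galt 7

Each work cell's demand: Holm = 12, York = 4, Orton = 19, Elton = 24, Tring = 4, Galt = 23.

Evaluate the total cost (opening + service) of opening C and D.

Each work cell is assigned to its cheapest site among the open ones.
{C, D}: Holm→D 4·12=48, York→C 4·4=16, Orton→D 8·19=152, Elton→D 4·24=96, Tring→C 3·4=12, Galt→C 8·23=184. Service 508; fixed 361; total 869.

Total cost: 869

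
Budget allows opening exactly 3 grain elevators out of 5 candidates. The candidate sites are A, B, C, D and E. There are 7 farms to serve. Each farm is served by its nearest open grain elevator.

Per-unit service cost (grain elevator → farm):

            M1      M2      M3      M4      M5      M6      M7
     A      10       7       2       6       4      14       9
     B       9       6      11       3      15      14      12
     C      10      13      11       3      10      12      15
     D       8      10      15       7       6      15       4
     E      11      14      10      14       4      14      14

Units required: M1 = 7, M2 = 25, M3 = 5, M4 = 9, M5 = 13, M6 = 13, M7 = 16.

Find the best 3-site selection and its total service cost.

Choose A, C and D; total service cost 540.

With exactly 3 open, each farm uses its cheapest among the chosen.
{A, C, D}: M1→D 8·7=56, M2→A 7·25=175, M3→A 2·5=10, M4→C 3·9=27, M5→A 4·13=52, M6→C 12·13=156, M7→D 4·16=64. Service cost 540.
{A, B, D}: service cost 541
{B, D, E}: service cost 581
Among all 10 size-3 choices, {A, C, D} is lowest.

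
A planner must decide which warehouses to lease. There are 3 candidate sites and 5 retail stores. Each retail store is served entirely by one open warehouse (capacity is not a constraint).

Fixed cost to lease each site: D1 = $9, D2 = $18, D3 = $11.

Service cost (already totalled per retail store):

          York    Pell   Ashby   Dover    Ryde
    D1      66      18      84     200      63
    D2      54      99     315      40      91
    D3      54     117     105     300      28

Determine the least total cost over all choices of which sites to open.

For any fixed open set, each retail store goes to its cheapest open site; total = fixed + service.
{D1, D2, D3}: York→D2 54, Pell→D1 18, Ashby→D1 84, Dover→D2 40, Ryde→D3 28. Service 224; fixed 38; total 262.
{D1, D2}: service 259 + fixed 27 = 286
{D2, D3}: service 326 + fixed 29 = 355
{D1}: York→D1 66, Pell→D1 18, Ashby→D1 84, Dover→D1 200, Ryde→D1 63. Service 431; fixed 9; total 440.
No other subset beats 262.

Minimum total cost: 262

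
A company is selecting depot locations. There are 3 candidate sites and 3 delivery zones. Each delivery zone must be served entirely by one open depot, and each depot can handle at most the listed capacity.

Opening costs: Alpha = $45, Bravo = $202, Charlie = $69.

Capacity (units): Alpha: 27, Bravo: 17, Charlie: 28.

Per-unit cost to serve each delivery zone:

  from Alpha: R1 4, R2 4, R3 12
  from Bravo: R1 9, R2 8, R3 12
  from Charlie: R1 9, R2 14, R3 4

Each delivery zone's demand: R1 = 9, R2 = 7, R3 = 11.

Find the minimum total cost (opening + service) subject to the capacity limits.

Open {Alpha, Charlie}: R1→Alpha 4·9=36, R2→Alpha 4·7=28, R3→Charlie 4·11=44.
Loads: Alpha carries 16/27, Charlie carries 11/28. Service 108; fixed 114; total 222.
Next best feasible plan costs 241.

Minimum total cost: 222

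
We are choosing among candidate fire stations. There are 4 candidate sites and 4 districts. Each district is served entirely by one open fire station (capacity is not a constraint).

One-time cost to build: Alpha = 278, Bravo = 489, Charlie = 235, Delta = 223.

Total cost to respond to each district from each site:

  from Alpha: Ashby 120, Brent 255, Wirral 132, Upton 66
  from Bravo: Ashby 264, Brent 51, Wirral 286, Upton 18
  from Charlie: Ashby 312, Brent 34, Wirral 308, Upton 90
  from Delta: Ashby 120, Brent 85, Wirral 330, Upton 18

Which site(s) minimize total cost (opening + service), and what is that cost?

Open Delta only; minimum total cost 776.

For any fixed open set, each district goes to its cheapest open site; total = fixed + service.
{Delta}: Ashby→Delta 120, Brent→Delta 85, Wirral→Delta 330, Upton→Delta 18. Service 553; fixed 223; total 776.
{Alpha}: service 573 + fixed 278 = 851
{Alpha, Delta}: Ashby→Alpha 120, Brent→Delta 85, Wirral→Alpha 132, Upton→Delta 18. Service 355; fixed 501; total 856.
{Alpha, Bravo, Charlie, Delta}: service 304 + fixed 1225 = 1529
(All 15 nonempty subsets were checked; Delta only is lowest.)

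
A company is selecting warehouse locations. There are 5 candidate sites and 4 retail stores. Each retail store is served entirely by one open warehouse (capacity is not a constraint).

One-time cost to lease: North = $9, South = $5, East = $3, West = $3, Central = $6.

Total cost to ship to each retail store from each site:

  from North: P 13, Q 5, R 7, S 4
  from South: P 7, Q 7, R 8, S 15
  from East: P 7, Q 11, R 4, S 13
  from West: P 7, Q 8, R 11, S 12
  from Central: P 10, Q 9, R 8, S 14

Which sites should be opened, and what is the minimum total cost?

Open North and East; minimum total cost 32.

For any fixed open set, each retail store goes to its cheapest open site; total = fixed + service.
{North, East}: P→East 7, Q→North 5, R→East 4, S→North 4. Service 20; fixed 12; total 32.
{North, East, West}: P→East 7, Q→North 5, R→East 4, S→North 4. Service 20; fixed 15; total 35.
{North, West}: service 23 + fixed 12 = 35
{North, South, East, West, Central}: P→South 7, Q→North 5, R→East 4, S→North 4. Service 20; fixed 26; total 46.
No other subset beats 32.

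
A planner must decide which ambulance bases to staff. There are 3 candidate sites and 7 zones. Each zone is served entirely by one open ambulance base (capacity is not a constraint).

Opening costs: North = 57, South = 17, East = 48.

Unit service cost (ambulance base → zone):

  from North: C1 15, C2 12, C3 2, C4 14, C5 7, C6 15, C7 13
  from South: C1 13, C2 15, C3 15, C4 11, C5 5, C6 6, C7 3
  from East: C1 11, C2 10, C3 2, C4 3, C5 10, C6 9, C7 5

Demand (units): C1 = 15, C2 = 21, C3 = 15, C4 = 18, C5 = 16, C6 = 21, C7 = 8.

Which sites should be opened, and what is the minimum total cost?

For any fixed open set, each zone goes to its cheapest open site; total = fixed + service.
{South, East}: C1→East 11·15=165, C2→East 10·21=210, C3→East 2·15=30, C4→East 3·18=54, C5→South 5·16=80, C6→South 6·21=126, C7→South 3·8=24. Service 689; fixed 65; total 754.
{North, South, East}: C1→East 11·15=165, C2→East 10·21=210, C3→North 2·15=30, C4→East 3·18=54, C5→South 5·16=80, C6→South 6·21=126, C7→South 3·8=24. Service 689; fixed 122; total 811.
{East}: C1→East 11·15=165, C2→East 10·21=210, C3→East 2·15=30, C4→East 3·18=54, C5→East 10·16=160, C6→East 9·21=189, C7→East 5·8=40. Service 848; fixed 48; total 896.
{South}: C1→South 13·15=195, C2→South 15·21=315, C3→South 15·15=225, C4→South 11·18=198, C5→South 5·16=80, C6→South 6·21=126, C7→South 3·8=24. Service 1163; fixed 17; total 1180.
(All 7 nonempty subsets were checked; South and East is lowest.)

Open South and East; minimum total cost 754.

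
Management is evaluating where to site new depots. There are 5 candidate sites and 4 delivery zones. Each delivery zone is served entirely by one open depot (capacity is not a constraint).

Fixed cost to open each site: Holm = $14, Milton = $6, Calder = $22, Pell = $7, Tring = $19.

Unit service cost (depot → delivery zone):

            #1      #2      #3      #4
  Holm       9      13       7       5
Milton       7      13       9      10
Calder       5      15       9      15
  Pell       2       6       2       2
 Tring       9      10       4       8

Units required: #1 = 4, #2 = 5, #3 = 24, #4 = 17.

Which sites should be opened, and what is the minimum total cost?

For any fixed open set, each delivery zone goes to its cheapest open site; total = fixed + service.
{Pell}: #1→Pell 2·4=8, #2→Pell 6·5=30, #3→Pell 2·24=48, #4→Pell 2·17=34. Service 120; fixed 7; total 127.
{Milton, Pell}: service 120 + fixed 13 = 133
{Holm, Pell}: service 120 + fixed 21 = 141
{Holm, Milton, Calder, Pell, Tring}: service 120 + fixed 68 = 188
No other subset beats 127.

Open Pell only; minimum total cost 127.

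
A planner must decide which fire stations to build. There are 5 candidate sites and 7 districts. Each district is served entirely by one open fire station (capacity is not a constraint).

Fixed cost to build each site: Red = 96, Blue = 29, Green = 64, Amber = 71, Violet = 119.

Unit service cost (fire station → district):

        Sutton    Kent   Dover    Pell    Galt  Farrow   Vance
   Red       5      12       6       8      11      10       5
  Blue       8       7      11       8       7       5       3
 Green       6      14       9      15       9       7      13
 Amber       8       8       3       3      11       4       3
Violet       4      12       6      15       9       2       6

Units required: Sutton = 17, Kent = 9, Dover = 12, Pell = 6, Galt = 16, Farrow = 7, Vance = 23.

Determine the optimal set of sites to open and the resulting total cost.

Open Blue and Amber; minimum total cost 562.

For any fixed open set, each district goes to its cheapest open site; total = fixed + service.
{Blue, Amber}: Sutton→Blue 8·17=136, Kent→Blue 7·9=63, Dover→Amber 3·12=36, Pell→Amber 3·6=18, Galt→Blue 7·16=112, Farrow→Amber 4·7=28, Vance→Blue 3·23=69. Service 462; fixed 100; total 562.
{Blue, Green, Amber}: Sutton→Green 6·17=102, Kent→Blue 7·9=63, Dover→Amber 3·12=36, Pell→Amber 3·6=18, Galt→Blue 7·16=112, Farrow→Amber 4·7=28, Vance→Blue 3·23=69. Service 428; fixed 164; total 592.
{Blue, Violet}: Sutton→Violet 4·17=68, Kent→Blue 7·9=63, Dover→Violet 6·12=72, Pell→Blue 8·6=48, Galt→Blue 7·16=112, Farrow→Violet 2·7=14, Vance→Blue 3·23=69. Service 446; fixed 148; total 594.
{Red, Blue, Green, Amber, Violet}: service 380 + fixed 379 = 759
No other subset beats 562.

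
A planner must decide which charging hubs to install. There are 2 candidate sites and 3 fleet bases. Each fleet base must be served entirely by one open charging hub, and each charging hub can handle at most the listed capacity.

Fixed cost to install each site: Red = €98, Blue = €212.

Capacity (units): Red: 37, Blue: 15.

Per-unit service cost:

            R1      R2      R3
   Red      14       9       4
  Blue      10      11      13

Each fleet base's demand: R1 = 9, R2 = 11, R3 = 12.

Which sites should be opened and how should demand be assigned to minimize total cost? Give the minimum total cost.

Minimum total cost: 371

Open {Red}: R1→Red 14·9=126, R2→Red 9·11=99, R3→Red 4·12=48.
Loads: Red carries 32/37. Service 273; fixed 98; total 371.
Next best feasible plan costs 547.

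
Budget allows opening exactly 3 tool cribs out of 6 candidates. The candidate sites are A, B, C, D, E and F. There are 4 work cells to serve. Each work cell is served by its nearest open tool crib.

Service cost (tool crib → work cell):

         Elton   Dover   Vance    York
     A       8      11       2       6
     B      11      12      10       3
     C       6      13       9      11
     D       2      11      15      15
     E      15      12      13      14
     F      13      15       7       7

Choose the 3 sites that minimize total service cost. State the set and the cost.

Choose A, B and D; total service cost 18.

With exactly 3 open, each work cell uses its cheapest among the chosen.
{A, B, D}: Elton→D 2, Dover→A 11, Vance→A 2, York→B 3. Service cost 18.
{A, C, D}: service cost 21
{A, D, E}: service cost 21
Among all 20 size-3 choices, {A, B, D} is lowest.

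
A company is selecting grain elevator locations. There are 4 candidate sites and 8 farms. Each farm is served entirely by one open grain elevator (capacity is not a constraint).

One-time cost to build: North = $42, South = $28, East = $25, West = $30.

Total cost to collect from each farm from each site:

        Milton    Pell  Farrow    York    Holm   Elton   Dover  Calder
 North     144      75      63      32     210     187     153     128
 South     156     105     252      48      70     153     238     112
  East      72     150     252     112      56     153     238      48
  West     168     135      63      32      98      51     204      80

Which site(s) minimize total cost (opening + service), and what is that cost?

For any fixed open set, each farm goes to its cheapest open site; total = fixed + service.
{North, East, West}: Milton→East 72, Pell→North 75, Farrow→North 63, York→North 32, Holm→East 56, Elton→West 51, Dover→North 153, Calder→East 48. Service 550; fixed 97; total 647.
{North, South, East, West}: service 550 + fixed 125 = 675
{South, East, West}: service 631 + fixed 83 = 714
{East}: service 1081 + fixed 25 = 1106
No other subset beats 647.

Open North, East and West; minimum total cost 647.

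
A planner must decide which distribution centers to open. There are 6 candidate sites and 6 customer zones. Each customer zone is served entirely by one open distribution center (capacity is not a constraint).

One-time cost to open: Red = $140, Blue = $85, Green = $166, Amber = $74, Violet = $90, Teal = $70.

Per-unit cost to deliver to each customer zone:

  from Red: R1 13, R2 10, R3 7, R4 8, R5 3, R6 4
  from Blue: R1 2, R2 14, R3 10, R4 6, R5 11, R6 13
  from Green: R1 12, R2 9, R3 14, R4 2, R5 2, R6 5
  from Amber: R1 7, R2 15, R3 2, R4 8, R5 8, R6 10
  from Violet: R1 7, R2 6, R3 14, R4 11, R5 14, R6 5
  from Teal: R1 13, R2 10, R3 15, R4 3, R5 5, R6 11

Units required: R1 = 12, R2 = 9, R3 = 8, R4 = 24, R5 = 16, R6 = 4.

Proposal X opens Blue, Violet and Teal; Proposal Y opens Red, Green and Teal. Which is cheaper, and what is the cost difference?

Proposal X: {Blue, Violet, Teal}: R1→Blue 2·12=24, R2→Violet 6·9=54, R3→Blue 10·8=80, R4→Teal 3·24=72, R5→Teal 5·16=80, R6→Violet 5·4=20. Service 330; fixed 245; total 575.
Proposal Y: {Red, Green, Teal}: R1→Green 12·12=144, R2→Green 9·9=81, R3→Red 7·8=56, R4→Green 2·24=48, R5→Green 2·16=32, R6→Red 4·4=16. Service 377; fixed 376; total 753.
Difference: |575 − 753| = 178.

Proposal X is cheaper by 178.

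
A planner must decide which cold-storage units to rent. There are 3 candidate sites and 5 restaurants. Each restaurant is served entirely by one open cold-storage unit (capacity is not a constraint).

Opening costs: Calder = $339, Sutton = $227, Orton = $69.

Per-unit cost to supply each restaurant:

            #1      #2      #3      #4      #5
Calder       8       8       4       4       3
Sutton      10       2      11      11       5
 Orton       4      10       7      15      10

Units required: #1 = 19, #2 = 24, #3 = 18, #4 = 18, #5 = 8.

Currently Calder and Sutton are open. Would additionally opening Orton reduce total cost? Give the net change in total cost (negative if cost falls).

Current service cost with {Calder, Sutton}: 368.
Adding Orton: each restaurant re-picks its cheapest; new service cost 292, saving 76.
Extra fixed cost: 69. Net change = 69 − 76 = -7.
(Totals: 934 → 927.)

Yes — net change −7 (cost falls by 7).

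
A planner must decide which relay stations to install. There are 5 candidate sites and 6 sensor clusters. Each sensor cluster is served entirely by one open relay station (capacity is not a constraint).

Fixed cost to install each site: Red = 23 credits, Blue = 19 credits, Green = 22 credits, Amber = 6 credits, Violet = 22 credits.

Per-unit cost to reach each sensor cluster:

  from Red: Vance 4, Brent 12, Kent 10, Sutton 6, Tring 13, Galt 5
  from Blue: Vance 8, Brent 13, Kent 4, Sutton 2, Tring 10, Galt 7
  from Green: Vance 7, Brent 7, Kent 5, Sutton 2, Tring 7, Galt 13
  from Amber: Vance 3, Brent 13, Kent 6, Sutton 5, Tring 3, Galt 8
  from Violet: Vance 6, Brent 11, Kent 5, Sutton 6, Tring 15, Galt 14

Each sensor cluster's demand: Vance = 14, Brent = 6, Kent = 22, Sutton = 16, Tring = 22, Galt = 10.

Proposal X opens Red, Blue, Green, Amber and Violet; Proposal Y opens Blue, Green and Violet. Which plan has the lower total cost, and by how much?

Proposal X: {Red, Blue, Green, Amber, Violet}: Vance→Amber 3·14=42, Brent→Green 7·6=42, Kent→Blue 4·22=88, Sutton→Blue 2·16=32, Tring→Amber 3·22=66, Galt→Red 5·10=50. Service 320; fixed 92; total 412.
Proposal Y: {Blue, Green, Violet}: Vance→Violet 6·14=84, Brent→Green 7·6=42, Kent→Blue 4·22=88, Sutton→Blue 2·16=32, Tring→Green 7·22=154, Galt→Blue 7·10=70. Service 470; fixed 63; total 533.
Difference: |412 − 533| = 121.

Proposal X is cheaper by 121.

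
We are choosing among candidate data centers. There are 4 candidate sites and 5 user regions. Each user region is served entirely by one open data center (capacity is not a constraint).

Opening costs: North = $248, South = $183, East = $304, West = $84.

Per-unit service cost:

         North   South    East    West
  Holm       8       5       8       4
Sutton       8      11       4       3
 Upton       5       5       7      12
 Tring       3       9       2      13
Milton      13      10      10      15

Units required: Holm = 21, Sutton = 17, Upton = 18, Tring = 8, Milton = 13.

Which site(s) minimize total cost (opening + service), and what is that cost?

Open South and West; minimum total cost 694.

For any fixed open set, each user region goes to its cheapest open site; total = fixed + service.
{South, West}: Holm→West 4·21=84, Sutton→West 3·17=51, Upton→South 5·18=90, Tring→South 9·8=72, Milton→South 10·13=130. Service 427; fixed 267; total 694.
{West}: service 650 + fixed 84 = 734
{North, West}: Holm→West 4·21=84, Sutton→West 3·17=51, Upton→North 5·18=90, Tring→North 3·8=24, Milton→North 13·13=169. Service 418; fixed 332; total 750.
{North, South, East, West}: service 371 + fixed 819 = 1190
No other subset beats 694.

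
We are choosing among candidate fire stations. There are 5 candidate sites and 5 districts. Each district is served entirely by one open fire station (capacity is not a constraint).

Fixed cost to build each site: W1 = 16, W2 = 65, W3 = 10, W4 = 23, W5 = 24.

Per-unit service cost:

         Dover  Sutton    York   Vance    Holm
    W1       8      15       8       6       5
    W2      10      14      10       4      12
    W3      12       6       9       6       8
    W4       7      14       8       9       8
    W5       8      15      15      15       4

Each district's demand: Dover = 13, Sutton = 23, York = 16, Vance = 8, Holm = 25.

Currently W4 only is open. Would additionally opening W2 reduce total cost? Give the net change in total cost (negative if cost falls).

No — net change +25 (cost rises by 25).

Current service cost with {W4}: 813.
Adding W2: each district re-picks its cheapest; new service cost 773, saving 40.
Extra fixed cost: 65. Net change = 65 − 40 = 25.
(Totals: 836 → 861.)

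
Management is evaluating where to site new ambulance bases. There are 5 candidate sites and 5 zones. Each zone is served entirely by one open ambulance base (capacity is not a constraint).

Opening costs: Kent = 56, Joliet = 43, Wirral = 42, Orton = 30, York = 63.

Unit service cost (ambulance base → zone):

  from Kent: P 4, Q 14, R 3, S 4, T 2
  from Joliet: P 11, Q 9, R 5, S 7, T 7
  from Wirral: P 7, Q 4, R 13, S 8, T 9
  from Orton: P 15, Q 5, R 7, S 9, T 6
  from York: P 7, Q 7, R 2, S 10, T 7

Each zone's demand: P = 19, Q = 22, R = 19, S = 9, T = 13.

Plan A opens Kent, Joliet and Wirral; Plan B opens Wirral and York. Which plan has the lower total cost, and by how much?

Plan A: {Kent, Joliet, Wirral}: P→Kent 4·19=76, Q→Wirral 4·22=88, R→Kent 3·19=57, S→Kent 4·9=36, T→Kent 2·13=26. Service 283; fixed 141; total 424.
Plan B: {Wirral, York}: P→Wirral 7·19=133, Q→Wirral 4·22=88, R→York 2·19=38, S→Wirral 8·9=72, T→York 7·13=91. Service 422; fixed 105; total 527.
Difference: |424 − 527| = 103.

Plan A is cheaper by 103.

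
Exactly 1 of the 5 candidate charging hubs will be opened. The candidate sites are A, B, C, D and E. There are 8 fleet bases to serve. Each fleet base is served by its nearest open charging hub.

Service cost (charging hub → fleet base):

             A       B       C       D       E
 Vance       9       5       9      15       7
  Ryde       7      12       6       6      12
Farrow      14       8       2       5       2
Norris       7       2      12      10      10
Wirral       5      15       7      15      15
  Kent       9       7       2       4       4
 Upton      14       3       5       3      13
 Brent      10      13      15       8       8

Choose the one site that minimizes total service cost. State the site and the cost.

With exactly 1 open, each fleet base uses its cheapest among the chosen.
{C}: Vance→C 9, Ryde→C 6, Farrow→C 2, Norris→C 12, Wirral→C 7, Kent→C 2, Upton→C 5, Brent→C 15. Service cost 58.
{B}: service cost 65
{D}: service cost 66
Among all 5 size-1 choices, {C} is lowest.

Choose C only; total service cost 58.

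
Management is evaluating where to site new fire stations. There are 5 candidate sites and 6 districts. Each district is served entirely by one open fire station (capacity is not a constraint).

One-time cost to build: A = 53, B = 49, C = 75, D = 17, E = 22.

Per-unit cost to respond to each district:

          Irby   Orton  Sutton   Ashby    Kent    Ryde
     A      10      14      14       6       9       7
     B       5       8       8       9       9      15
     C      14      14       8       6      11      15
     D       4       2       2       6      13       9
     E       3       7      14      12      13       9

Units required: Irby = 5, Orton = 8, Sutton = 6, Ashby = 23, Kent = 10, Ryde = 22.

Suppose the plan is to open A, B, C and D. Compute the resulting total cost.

Each district is assigned to its cheapest site among the open ones.
{A, B, C, D}: Irby→D 4·5=20, Orton→D 2·8=16, Sutton→D 2·6=12, Ashby→A 6·23=138, Kent→A 9·10=90, Ryde→A 7·22=154. Service 430; fixed 194; total 624.

Total cost: 624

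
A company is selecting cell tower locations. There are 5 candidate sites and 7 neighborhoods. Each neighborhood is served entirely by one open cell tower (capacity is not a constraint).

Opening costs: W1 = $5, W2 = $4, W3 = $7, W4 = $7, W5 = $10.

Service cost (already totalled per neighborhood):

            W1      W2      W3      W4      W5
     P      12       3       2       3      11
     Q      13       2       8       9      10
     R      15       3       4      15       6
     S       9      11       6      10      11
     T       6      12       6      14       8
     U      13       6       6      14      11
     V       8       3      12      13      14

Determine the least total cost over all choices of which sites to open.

For any fixed open set, each neighborhood goes to its cheapest open site; total = fixed + service.
{W2, W3}: P→W3 2, Q→W2 2, R→W2 3, S→W3 6, T→W3 6, U→W2 6, V→W2 3. Service 28; fixed 11; total 39.
{W1, W2}: service 32 + fixed 9 = 41
{W1, W2, W3}: P→W3 2, Q→W2 2, R→W2 3, S→W3 6, T→W1 6, U→W2 6, V→W2 3. Service 28; fixed 16; total 44.
{W1, W2, W3, W4, W5}: service 28 + fixed 33 = 61
No other subset beats 39.

Minimum total cost: 39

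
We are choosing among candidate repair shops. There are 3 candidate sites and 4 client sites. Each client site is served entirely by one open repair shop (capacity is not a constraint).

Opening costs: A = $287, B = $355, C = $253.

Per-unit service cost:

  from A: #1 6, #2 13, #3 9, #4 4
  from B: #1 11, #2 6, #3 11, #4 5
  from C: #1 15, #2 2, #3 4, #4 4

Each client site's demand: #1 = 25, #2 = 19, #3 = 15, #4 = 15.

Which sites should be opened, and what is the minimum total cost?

For any fixed open set, each client site goes to its cheapest open site; total = fixed + service.
{C}: #1→C 15·25=375, #2→C 2·19=38, #3→C 4·15=60, #4→C 4·15=60. Service 533; fixed 253; total 786.
{A, C}: service 308 + fixed 540 = 848
{A}: #1→A 6·25=150, #2→A 13·19=247, #3→A 9·15=135, #4→A 4·15=60. Service 592; fixed 287; total 879.
{A, B, C}: service 308 + fixed 895 = 1203
(All 7 nonempty subsets were checked; C only is lowest.)

Open C only; minimum total cost 786.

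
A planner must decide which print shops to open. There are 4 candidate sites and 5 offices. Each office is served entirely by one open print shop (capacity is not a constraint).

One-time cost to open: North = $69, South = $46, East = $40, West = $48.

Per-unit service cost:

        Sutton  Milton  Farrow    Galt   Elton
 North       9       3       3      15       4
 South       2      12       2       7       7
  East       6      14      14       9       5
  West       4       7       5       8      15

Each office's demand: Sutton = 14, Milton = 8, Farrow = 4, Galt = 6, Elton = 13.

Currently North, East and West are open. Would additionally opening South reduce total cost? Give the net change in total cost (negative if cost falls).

No — net change +8 (cost rises by 8).

Current service cost with {North, East, West}: 192.
Adding South: each office re-picks its cheapest; new service cost 154, saving 38.
Extra fixed cost: 46. Net change = 46 − 38 = 8.
(Totals: 349 → 357.)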